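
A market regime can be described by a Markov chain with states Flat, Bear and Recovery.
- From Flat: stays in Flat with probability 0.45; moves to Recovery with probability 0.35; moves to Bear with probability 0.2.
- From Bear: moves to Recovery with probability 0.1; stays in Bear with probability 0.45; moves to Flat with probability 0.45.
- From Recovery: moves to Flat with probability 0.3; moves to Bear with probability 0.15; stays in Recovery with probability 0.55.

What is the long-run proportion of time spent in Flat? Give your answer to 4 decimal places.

0.3957

Let the stationary distribution be π with π = πP and π_1 + π_2 + π_3 = 1.
π_1 = 0.45·π_1 + 0.45·π_2 + 0.3·π_3
π_2 = 0.2·π_1 + 0.45·π_2 + 0.15·π_3
Solving with the normalization constraint gives π = (0.3957, 0.2426, 0.3617).
So the stationary probability of Flat is 0.3957.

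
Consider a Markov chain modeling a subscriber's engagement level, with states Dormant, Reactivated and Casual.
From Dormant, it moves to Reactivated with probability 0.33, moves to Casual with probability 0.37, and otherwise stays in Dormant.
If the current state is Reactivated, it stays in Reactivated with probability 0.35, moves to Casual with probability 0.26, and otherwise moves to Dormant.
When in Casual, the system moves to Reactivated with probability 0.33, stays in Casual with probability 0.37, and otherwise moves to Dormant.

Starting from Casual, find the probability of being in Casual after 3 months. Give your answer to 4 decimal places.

0.3330

Propagate the distribution vector 3 months from Casual.
After 0 months: (0.0000, 0.0000, 1.0000)
After 1 month: (0.3000, 0.3300, 0.3700)
After 2 months: (0.3297, 0.3366, 0.3337)
After 3 months: (0.3303, 0.3367, 0.3330)
P(in Casual after 3 months) = 0.3330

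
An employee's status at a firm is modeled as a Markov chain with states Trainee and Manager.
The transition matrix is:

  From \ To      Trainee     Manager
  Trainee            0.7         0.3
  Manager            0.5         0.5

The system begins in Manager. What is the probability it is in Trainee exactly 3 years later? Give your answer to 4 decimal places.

0.6200

Propagate the distribution vector 3 years from Manager.
After 0 years: (0.0000, 1.0000)
After 1 year: (0.5000, 0.5000)
After 2 years: (0.6000, 0.4000)
After 3 years: (0.6200, 0.3800)
P(in Trainee after 3 years) = 0.6200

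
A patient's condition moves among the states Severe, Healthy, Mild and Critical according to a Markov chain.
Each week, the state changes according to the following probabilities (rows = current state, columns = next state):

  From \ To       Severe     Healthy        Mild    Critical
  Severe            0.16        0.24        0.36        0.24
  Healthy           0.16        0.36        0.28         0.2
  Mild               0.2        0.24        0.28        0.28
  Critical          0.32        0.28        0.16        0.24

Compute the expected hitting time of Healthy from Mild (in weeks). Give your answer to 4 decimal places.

Let t(s) be the expected number of weeks to first reach Healthy from state s, with t(Healthy) = 0. Conditioning on the first week:
t(Severe) = 1 + 0.16·t(Severe) + 0.36·t(Mild) + 0.24·t(Critical)
t(Mild) = 1 + 0.2·t(Severe) + 0.28·t(Mild) + 0.28·t(Critical)
t(Critical) = 1 + 0.32·t(Severe) + 0.16·t(Mild) + 0.24·t(Critical)
Solving: t(Severe) = 3.9991, t(Mild) = 3.9932, t(Critical) = 3.8403.
Expected weeks from Mild to Healthy: 3.9932.

3.9932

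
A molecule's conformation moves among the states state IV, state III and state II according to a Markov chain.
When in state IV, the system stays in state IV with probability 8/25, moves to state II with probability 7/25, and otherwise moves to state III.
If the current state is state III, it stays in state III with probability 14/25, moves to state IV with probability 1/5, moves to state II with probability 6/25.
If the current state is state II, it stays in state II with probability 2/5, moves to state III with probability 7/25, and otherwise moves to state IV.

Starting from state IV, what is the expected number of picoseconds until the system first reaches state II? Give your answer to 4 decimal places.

Let t(s) be the expected number of picoseconds to first reach state II from state s, with t(state II) = 0. Conditioning on the first picosecond:
t(state IV) = 1 + 0.32·t(state IV) + 0.4·t(state III)
t(state III) = 1 + 0.2·t(state IV) + 0.56·t(state III)
Solving: t(state IV) = 3.8321, t(state III) = 4.0146.
Expected picoseconds from state IV to state II: 3.8321.

3.8321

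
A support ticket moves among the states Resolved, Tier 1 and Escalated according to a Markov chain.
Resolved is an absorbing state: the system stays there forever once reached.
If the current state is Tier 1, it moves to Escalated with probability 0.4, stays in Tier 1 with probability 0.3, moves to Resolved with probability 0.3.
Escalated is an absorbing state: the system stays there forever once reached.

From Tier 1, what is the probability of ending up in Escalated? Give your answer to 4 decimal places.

0.5714

Let h(s) be the probability of absorption at Escalated starting from transient state s. Then h(Escalated) = 1 and h(Resolved) = 0. By first-step analysis:
h(Tier 1) = 0.3·0 + 0.3·h(Tier 1) + 0.4·1
Solving: h(Tier 1) = 0.5714.
Starting from Tier 1, the probability is 0.5714.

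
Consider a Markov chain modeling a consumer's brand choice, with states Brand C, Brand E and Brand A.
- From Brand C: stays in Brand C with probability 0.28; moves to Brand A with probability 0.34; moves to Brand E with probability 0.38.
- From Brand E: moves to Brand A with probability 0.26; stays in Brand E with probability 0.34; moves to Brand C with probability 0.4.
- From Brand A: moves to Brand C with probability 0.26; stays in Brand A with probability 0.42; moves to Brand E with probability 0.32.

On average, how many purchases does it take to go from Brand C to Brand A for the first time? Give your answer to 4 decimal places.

Let t(s) be the expected number of purchases to first reach Brand A from state s, with t(Brand A) = 0. Conditioning on the first purchase:
t(Brand C) = 1 + 0.28·t(Brand C) + 0.38·t(Brand E)
t(Brand E) = 1 + 0.4·t(Brand C) + 0.34·t(Brand E)
Solving: t(Brand C) = 3.2178, t(Brand E) = 3.4653.
Expected purchases from Brand C to Brand A: 3.2178.

3.2178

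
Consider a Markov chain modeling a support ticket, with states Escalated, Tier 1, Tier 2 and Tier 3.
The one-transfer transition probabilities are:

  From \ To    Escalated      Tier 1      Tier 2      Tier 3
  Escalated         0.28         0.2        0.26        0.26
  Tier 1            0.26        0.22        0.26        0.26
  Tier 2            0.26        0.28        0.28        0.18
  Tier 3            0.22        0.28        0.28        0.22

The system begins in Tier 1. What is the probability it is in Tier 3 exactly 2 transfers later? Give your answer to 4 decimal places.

0.2288

Propagate the distribution vector 2 transfers from Tier 1.
After 0 transfers: (0.0000, 1.0000, 0.0000, 0.0000)
After 1 transfer: (0.2600, 0.2200, 0.2600, 0.2600)
After 2 transfers: (0.2548, 0.2460, 0.2704, 0.2288)
P(in Tier 3 after 2 transfers) = 0.2288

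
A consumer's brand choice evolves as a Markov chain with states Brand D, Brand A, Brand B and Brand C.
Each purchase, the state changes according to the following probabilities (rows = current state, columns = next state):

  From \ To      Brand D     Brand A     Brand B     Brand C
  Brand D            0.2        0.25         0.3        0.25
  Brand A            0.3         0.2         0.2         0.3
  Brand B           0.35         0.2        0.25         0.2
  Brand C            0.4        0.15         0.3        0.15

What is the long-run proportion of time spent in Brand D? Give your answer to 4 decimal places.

Let the stationary distribution be π with π = πP and π_1 + π_2 + π_3 + π_4 = 1.
π_1 = 0.2·π_1 + 0.3·π_2 + 0.35·π_3 + 0.4·π_4
π_2 = 0.25·π_1 + 0.2·π_2 + 0.2·π_3 + 0.15·π_4
π_3 = 0.3·π_1 + 0.2·π_2 + 0.25·π_3 + 0.3·π_4
Solving with the normalization constraint gives π = (0.3052, 0.2040, 0.2663, 0.2244).
So the stationary probability of Brand D is 0.3052.

0.3052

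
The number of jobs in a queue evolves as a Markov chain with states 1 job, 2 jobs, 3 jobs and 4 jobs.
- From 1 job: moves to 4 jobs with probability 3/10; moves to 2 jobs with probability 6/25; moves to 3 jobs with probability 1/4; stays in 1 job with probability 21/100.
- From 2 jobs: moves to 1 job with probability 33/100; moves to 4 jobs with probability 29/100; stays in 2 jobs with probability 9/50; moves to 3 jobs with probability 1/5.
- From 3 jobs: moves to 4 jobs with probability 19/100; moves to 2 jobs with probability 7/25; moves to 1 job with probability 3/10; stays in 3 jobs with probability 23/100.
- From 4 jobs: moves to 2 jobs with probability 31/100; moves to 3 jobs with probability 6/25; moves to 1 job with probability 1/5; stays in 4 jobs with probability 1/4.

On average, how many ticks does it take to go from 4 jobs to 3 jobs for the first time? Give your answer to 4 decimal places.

Let t(s) be the expected number of ticks to first reach 3 jobs from state s, with t(3 jobs) = 0. Conditioning on the first tick:
t(1 job) = 1 + 0.21·t(1 job) + 0.24·t(2 jobs) + 0.3·t(4 jobs)
t(2 jobs) = 1 + 0.33·t(1 job) + 0.18·t(2 jobs) + 0.29·t(4 jobs)
t(4 jobs) = 1 + 0.2·t(1 job) + 0.31·t(2 jobs) + 0.25·t(4 jobs)
Solving: t(1 job) = 4.2570, t(2 jobs) = 4.4572, t(4 jobs) = 4.3108.
Expected ticks from 4 jobs to 3 jobs: 4.3108.

4.3108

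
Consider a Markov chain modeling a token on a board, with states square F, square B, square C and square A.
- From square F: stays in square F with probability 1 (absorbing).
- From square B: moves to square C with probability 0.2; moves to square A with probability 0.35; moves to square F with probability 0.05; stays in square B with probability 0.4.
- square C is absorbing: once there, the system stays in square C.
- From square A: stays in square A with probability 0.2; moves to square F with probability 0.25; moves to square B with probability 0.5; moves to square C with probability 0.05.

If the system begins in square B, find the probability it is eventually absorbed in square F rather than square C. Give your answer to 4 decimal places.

0.4180

Let h(s) be the probability of absorption at square F starting from transient state s. Then h(square F) = 1 and h(square C) = 0. By first-step analysis:
h(square B) = 0.05·1 + 0.4·h(square B) + 0.2·0 + 0.35·h(square A)
h(square A) = 0.25·1 + 0.5·h(square B) + 0.05·0 + 0.2·h(square A)
Solving: h(square B) = 0.4180, h(square A) = 0.5738.
Starting from square B, the probability is 0.4180.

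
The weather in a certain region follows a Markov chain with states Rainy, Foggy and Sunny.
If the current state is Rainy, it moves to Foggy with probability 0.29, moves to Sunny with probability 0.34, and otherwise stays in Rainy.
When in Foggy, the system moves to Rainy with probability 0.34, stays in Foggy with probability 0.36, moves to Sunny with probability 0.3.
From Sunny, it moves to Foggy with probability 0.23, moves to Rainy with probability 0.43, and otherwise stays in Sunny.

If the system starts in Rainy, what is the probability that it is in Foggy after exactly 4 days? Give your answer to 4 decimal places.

Propagate the distribution vector 4 days from Rainy.
After 0 days: (1.0000, 0.0000, 0.0000)
After 1 day: (0.3700, 0.2900, 0.3400)
After 2 days: (0.3817, 0.2899, 0.3284)
After 3 days: (0.3810, 0.2906, 0.3284)
After 4 days: (0.3810, 0.2906, 0.3284)
P(in Foggy after 4 days) = 0.2906

0.2906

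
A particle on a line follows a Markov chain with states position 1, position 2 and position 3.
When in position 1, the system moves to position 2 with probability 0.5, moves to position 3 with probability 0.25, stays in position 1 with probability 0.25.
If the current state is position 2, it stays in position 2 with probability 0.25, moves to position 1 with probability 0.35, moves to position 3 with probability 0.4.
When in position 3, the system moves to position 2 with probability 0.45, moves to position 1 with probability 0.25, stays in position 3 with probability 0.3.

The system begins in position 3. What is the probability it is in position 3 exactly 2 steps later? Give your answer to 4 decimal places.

0.3325

Sum over the intermediate state after 1 step:
P = P(position 3→position 1)·P(position 1→position 3) + P(position 3→position 2)·P(position 2→position 3) + P(position 3→position 3)·P(position 3→position 3)
  = 0.25×0.25 + 0.45×0.4 + 0.3×0.3
  = 0.0625 + 0.1800 + 0.0900 = 0.3325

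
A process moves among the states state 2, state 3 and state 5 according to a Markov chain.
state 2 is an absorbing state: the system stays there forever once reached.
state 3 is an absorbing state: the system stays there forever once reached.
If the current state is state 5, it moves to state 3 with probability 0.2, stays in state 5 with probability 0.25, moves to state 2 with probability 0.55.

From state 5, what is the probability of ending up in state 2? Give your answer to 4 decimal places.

Let h(s) be the probability of absorption at state 2 starting from transient state s. Then h(state 2) = 1 and h(state 3) = 0. By first-step analysis:
h(state 5) = 0.55·1 + 0.2·0 + 0.25·h(state 5)
Solving: h(state 5) = 0.7333.
Starting from state 5, the probability is 0.7333.

0.7333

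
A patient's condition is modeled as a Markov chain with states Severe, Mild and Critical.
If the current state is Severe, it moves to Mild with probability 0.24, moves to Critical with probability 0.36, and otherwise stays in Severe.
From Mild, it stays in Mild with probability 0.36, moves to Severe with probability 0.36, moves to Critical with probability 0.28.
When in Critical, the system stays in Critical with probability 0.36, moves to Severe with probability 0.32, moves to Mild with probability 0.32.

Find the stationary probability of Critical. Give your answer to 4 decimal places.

Let the stationary distribution be π with π = πP and π_1 + π_2 + π_3 = 1.
π_1 = 0.4·π_1 + 0.36·π_2 + 0.32·π_3
π_2 = 0.24·π_1 + 0.36·π_2 + 0.32·π_3
Solving with the normalization constraint gives π = (0.3610, 0.3032, 0.3357).
So the stationary probability of Critical is 0.3357.

0.3357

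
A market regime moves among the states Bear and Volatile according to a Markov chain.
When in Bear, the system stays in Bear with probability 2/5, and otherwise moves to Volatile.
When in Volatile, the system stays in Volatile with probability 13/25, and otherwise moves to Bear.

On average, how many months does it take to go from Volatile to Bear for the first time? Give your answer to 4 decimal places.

Let t(s) be the expected number of months to first reach Bear from state s, with t(Bear) = 0. Conditioning on the first month:
t(Volatile) = 1 + 0.52·t(Volatile)
Solving: t(Volatile) = 2.0833.
Expected months from Volatile to Bear: 2.0833.

2.0833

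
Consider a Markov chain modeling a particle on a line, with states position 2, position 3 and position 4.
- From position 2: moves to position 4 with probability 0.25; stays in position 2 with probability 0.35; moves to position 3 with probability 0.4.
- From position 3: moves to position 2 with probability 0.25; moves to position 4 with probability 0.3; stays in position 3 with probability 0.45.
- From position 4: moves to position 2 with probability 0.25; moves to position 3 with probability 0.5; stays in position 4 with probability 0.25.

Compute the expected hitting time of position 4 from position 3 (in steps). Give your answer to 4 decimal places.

3.4951

Let t(s) be the expected number of steps to first reach position 4 from state s, with t(position 4) = 0. Conditioning on the first step:
t(position 2) = 1 + 0.35·t(position 2) + 0.4·t(position 3)
t(position 3) = 1 + 0.25·t(position 2) + 0.45·t(position 3)
Solving: t(position 2) = 3.6893, t(position 3) = 3.4951.
Expected steps from position 3 to position 4: 3.4951.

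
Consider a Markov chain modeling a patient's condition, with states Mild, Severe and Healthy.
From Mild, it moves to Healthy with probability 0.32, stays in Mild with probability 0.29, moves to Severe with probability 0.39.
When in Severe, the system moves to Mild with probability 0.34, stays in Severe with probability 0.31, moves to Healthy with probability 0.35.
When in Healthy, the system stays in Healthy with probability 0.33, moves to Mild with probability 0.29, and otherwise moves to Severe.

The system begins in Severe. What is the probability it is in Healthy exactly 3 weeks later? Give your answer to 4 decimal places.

0.3342

Propagate the distribution vector 3 weeks from Severe.
After 0 weeks: (0.0000, 1.0000, 0.0000)
After 1 week: (0.3400, 0.3100, 0.3500)
After 2 weeks: (0.3055, 0.3617, 0.3328)
After 3 weeks: (0.3081, 0.3577, 0.3342)
P(in Healthy after 3 weeks) = 0.3342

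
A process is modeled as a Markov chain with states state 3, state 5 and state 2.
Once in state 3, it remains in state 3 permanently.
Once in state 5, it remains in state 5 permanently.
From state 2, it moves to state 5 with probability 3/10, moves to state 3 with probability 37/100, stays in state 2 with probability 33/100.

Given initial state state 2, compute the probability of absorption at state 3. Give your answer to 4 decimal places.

0.5522

Let h(s) be the probability of absorption at state 3 starting from transient state s. Then h(state 3) = 1 and h(state 5) = 0. By first-step analysis:
h(state 2) = 0.37·1 + 0.3·0 + 0.33·h(state 2)
Solving: h(state 2) = 0.5522.
Starting from state 2, the probability is 0.5522.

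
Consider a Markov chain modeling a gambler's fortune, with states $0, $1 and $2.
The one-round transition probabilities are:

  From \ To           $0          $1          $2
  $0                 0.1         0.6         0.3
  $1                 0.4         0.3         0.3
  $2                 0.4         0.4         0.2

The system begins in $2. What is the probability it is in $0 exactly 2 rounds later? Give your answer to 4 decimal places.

Sum over the intermediate state after 1 round:
P = P($2→$0)·P($0→$0) + P($2→$1)·P($1→$0) + P($2→$2)·P($2→$0)
  = 0.4×0.1 + 0.4×0.4 + 0.2×0.4
  = 0.0400 + 0.1600 + 0.0800 = 0.2800

0.2800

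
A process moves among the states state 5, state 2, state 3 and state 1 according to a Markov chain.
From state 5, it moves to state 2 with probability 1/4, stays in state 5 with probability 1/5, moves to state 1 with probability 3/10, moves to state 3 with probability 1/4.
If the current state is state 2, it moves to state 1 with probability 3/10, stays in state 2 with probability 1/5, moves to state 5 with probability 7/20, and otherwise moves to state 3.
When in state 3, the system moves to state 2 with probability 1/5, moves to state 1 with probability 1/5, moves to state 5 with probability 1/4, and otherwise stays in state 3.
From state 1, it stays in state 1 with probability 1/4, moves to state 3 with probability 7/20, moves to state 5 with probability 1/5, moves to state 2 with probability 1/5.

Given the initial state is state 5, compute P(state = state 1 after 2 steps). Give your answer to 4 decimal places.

Propagate the distribution vector 2 steps from state 5.
After 0 steps: (1.0000, 0.0000, 0.0000, 0.0000)
After 1 step: (0.2000, 0.2500, 0.2500, 0.3000)
After 2 steps: (0.2500, 0.2100, 0.2800, 0.2600)
P(in state 1 after 2 steps) = 0.2600

0.2600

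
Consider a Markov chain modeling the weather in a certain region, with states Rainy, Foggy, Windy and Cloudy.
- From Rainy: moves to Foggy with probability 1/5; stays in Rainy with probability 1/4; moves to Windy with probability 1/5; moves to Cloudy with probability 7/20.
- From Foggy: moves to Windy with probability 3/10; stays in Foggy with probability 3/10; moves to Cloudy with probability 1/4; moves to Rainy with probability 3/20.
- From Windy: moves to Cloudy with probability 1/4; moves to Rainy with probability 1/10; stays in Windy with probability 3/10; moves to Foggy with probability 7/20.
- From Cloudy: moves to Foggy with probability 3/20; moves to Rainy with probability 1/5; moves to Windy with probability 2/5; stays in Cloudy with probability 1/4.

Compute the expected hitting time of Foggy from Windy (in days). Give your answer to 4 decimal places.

3.6403

Let t(s) be the expected number of days to first reach Foggy from state s, with t(Foggy) = 0. Conditioning on the first day:
t(Rainy) = 1 + 0.25·t(Rainy) + 0.2·t(Windy) + 0.35·t(Cloudy)
t(Windy) = 1 + 0.1·t(Rainy) + 0.3·t(Windy) + 0.25·t(Cloudy)
t(Cloudy) = 1 + 0.2·t(Rainy) + 0.4·t(Windy) + 0.25·t(Cloudy)
Solving: t(Rainy) = 4.3770, t(Windy) = 3.6403, t(Cloudy) = 4.4420.
Expected days from Windy to Foggy: 3.6403.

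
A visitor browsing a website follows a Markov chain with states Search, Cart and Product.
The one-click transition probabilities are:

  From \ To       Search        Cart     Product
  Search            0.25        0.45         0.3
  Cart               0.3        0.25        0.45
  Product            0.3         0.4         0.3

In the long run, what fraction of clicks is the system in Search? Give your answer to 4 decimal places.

Let the stationary distribution be π with π = πP and π_1 + π_2 + π_3 = 1.
π_1 = 0.25·π_1 + 0.3·π_2 + 0.3·π_3
π_2 = 0.45·π_1 + 0.25·π_2 + 0.4·π_3
Solving with the normalization constraint gives π = (0.2857, 0.3602, 0.3540).
So the stationary probability of Search is 0.2857.

0.2857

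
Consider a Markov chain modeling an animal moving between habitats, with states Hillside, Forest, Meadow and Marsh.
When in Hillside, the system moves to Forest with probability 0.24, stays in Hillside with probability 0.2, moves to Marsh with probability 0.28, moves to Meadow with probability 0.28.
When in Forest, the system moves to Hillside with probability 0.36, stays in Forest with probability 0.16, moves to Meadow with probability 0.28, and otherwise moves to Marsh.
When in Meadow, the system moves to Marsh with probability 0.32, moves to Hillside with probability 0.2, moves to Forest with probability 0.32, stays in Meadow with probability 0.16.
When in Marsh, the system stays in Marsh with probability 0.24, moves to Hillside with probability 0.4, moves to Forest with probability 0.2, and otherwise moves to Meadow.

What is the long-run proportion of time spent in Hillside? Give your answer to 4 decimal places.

Let the stationary distribution be π with π = πP and π_1 + π_2 + π_3 + π_4 = 1.
π_1 = 0.2·π_1 + 0.36·π_2 + 0.2·π_3 + 0.4·π_4
π_2 = 0.24·π_1 + 0.16·π_2 + 0.32·π_3 + 0.2·π_4
π_3 = 0.28·π_1 + 0.28·π_2 + 0.16·π_3 + 0.16·π_4
Solving with the normalization constraint gives π = (0.2887, 0.2290, 0.2221, 0.2602).
So the stationary probability of Hillside is 0.2887.

0.2887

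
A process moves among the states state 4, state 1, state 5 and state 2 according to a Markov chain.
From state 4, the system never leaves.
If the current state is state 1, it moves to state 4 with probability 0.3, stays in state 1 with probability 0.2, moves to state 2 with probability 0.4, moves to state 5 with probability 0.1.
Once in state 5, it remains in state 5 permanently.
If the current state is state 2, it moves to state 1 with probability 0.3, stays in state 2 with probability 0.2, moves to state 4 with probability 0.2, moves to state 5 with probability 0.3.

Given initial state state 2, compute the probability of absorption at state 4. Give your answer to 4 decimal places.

0.4808

Let h(s) be the probability of absorption at state 4 starting from transient state s. Then h(state 4) = 1 and h(state 5) = 0. By first-step analysis:
h(state 1) = 0.3·1 + 0.2·h(state 1) + 0.1·0 + 0.4·h(state 2)
h(state 2) = 0.2·1 + 0.3·h(state 1) + 0.3·0 + 0.2·h(state 2)
Solving: h(state 1) = 0.6154, h(state 2) = 0.4808.
Starting from state 2, the probability is 0.4808.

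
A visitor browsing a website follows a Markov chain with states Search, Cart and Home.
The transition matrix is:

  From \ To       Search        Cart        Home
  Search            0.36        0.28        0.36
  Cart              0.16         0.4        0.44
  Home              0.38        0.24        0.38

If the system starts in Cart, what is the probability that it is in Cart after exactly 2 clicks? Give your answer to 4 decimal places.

0.3104

Sum over the intermediate state after 1 click:
P = P(Cart→Search)·P(Search→Cart) + P(Cart→Cart)·P(Cart→Cart) + P(Cart→Home)·P(Home→Cart)
  = 0.16×0.28 + 0.4×0.4 + 0.44×0.24
  = 0.0448 + 0.1600 + 0.1056 = 0.3104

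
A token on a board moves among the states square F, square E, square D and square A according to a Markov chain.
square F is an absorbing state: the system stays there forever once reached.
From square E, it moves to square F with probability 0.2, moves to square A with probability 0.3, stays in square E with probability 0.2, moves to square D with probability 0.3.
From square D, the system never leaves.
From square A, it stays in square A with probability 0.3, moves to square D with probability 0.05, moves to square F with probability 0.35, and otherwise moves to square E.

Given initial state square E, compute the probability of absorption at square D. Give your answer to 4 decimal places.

0.4787

Let h(s) be the probability of absorption at square D starting from transient state s. Then h(square D) = 1 and h(square F) = 0. By first-step analysis:
h(square E) = 0.2·0 + 0.2·h(square E) + 0.3·1 + 0.3·h(square A)
h(square A) = 0.35·0 + 0.3·h(square E) + 0.05·1 + 0.3·h(square A)
Solving: h(square E) = 0.4787, h(square A) = 0.2766.
Starting from square E, the probability is 0.4787.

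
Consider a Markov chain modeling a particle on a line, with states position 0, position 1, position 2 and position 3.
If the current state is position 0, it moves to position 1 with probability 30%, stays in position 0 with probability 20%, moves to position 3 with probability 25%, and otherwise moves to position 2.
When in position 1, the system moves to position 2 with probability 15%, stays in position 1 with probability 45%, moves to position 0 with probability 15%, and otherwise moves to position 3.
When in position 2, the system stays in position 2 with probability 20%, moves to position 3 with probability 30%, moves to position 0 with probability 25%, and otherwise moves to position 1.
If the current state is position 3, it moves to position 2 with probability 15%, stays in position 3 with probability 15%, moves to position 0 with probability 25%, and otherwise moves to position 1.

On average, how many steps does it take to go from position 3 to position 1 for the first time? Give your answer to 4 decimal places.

Let t(s) be the expected number of steps to first reach position 1 from state s, with t(position 1) = 0. Conditioning on the first step:
t(position 0) = 1 + 0.2·t(position 0) + 0.25·t(position 2) + 0.25·t(position 3)
t(position 2) = 1 + 0.25·t(position 0) + 0.2·t(position 2) + 0.3·t(position 3)
t(position 3) = 1 + 0.25·t(position 0) + 0.15·t(position 2) + 0.15·t(position 3)
Solving: t(position 0) = 3.0790, t(position 2) = 3.2050, t(position 3) = 2.6476.
Expected steps from position 3 to position 1: 2.6476.

2.6476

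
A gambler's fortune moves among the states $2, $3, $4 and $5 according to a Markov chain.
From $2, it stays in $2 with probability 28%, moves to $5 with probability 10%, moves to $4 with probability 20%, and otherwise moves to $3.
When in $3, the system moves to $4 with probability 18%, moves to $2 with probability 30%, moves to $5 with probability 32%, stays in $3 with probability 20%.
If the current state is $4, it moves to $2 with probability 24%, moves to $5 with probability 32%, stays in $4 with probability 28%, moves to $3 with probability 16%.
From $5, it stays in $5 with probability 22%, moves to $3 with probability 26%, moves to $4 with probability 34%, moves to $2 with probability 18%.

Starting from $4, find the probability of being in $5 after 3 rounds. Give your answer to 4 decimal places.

Propagate the distribution vector 3 rounds from $4.
After 0 rounds: (0.0000, 0.0000, 1.0000, 0.0000)
After 1 round: (0.2400, 0.1600, 0.2800, 0.3200)
After 2 rounds: (0.2400, 0.2608, 0.2640, 0.2352)
After 3 rounds: (0.2511, 0.2564, 0.2488, 0.2437)
P(in $5 after 3 rounds) = 0.2437

0.2437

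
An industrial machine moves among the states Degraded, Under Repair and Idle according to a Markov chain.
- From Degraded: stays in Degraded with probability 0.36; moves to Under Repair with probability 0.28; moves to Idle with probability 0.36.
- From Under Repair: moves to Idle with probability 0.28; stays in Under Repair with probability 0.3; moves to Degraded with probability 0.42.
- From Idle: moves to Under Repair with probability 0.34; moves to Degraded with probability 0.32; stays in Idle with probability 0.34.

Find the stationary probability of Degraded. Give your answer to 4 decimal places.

Let the stationary distribution be π with π = πP and π_1 + π_2 + π_3 = 1.
π_1 = 0.36·π_1 + 0.42·π_2 + 0.32·π_3
π_2 = 0.28·π_1 + 0.3·π_2 + 0.34·π_3
Solving with the normalization constraint gives π = (0.3652, 0.3059, 0.3290).
So the stationary probability of Degraded is 0.3652.

0.3652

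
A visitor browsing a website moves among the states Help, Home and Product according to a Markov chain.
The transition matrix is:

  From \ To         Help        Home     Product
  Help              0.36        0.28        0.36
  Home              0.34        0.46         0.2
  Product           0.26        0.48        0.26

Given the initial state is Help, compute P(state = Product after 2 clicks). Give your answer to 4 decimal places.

0.2792

Sum over the intermediate state after 1 click:
P = P(Help→Help)·P(Help→Product) + P(Help→Home)·P(Home→Product) + P(Help→Product)·P(Product→Product)
  = 0.36×0.36 + 0.28×0.2 + 0.36×0.26
  = 0.1296 + 0.0560 + 0.0936 = 0.2792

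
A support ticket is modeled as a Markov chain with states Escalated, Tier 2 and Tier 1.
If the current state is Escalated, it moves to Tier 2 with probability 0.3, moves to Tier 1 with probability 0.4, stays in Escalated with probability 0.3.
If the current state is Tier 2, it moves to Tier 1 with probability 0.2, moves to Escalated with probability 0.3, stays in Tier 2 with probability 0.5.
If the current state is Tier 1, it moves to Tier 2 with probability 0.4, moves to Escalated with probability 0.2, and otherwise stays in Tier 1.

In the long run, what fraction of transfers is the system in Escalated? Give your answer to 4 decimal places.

Let the stationary distribution be π with π = πP and π_1 + π_2 + π_3 = 1.
π_1 = 0.3·π_1 + 0.3·π_2 + 0.2·π_3
π_2 = 0.3·π_1 + 0.5·π_2 + 0.4·π_3
Solving with the normalization constraint gives π = (0.2683, 0.4146, 0.3171).
So the stationary probability of Escalated is 0.2683.

0.2683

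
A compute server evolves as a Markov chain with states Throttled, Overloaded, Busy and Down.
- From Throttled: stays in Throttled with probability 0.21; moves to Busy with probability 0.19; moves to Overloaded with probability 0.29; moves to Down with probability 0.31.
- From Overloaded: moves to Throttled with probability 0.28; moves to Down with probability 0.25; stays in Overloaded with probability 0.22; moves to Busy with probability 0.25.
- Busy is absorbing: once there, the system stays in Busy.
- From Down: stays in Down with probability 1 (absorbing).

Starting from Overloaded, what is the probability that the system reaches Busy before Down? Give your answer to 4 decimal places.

0.4686

Let h(s) be the probability of absorption at Busy starting from transient state s. Then h(Busy) = 1 and h(Down) = 0. By first-step analysis:
h(Throttled) = 0.21·h(Throttled) + 0.29·h(Overloaded) + 0.19·1 + 0.31·0
h(Overloaded) = 0.28·h(Throttled) + 0.22·h(Overloaded) + 0.25·1 + 0.25·0
Solving: h(Throttled) = 0.4125, h(Overloaded) = 0.4686.
Starting from Overloaded, the probability is 0.4686.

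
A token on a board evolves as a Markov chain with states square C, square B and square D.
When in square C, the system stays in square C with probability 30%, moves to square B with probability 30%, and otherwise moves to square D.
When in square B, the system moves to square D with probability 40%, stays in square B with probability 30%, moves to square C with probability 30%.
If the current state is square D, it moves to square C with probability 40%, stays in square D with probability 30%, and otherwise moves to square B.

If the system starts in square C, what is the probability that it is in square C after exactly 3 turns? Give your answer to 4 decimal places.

Propagate the distribution vector 3 turns from square C.
After 0 turns: (1.0000, 0.0000, 0.0000)
After 1 turn: (0.3000, 0.3000, 0.4000)
After 2 turns: (0.3400, 0.3000, 0.3600)
After 3 turns: (0.3360, 0.3000, 0.3640)
P(in square C after 3 turns) = 0.3360

0.3360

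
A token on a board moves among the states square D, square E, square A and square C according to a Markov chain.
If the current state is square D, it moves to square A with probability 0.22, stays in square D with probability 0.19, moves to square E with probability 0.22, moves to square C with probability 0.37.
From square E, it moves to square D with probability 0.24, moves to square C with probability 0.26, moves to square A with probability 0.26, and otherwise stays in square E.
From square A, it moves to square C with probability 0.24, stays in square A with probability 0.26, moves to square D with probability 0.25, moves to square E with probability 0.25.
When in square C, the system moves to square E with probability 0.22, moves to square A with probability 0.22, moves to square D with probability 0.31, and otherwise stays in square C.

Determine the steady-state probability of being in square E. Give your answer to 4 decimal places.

0.2318

Let the stationary distribution be π with π = πP and π_1 + π_2 + π_3 + π_4 = 1.
π_1 = 0.19·π_1 + 0.24·π_2 + 0.25·π_3 + 0.31·π_4
π_2 = 0.22·π_1 + 0.24·π_2 + 0.25·π_3 + 0.22·π_4
π_3 = 0.22·π_1 + 0.26·π_2 + 0.26·π_3 + 0.22·π_4
Solving with the normalization constraint gives π = (0.2495, 0.2318, 0.2388, 0.2799).
So the stationary probability of square E is 0.2318.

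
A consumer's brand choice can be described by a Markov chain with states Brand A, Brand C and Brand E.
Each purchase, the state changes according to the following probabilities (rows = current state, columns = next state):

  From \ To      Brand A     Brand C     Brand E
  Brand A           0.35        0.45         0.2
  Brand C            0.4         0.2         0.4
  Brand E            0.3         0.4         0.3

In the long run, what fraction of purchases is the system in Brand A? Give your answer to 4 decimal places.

Let the stationary distribution be π with π = πP and π_1 + π_2 + π_3 = 1.
π_1 = 0.35·π_1 + 0.4·π_2 + 0.3·π_3
π_2 = 0.45·π_1 + 0.2·π_2 + 0.4·π_3
Solving with the normalization constraint gives π = (0.3524, 0.3480, 0.2996).
So the stationary probability of Brand A is 0.3524.

0.3524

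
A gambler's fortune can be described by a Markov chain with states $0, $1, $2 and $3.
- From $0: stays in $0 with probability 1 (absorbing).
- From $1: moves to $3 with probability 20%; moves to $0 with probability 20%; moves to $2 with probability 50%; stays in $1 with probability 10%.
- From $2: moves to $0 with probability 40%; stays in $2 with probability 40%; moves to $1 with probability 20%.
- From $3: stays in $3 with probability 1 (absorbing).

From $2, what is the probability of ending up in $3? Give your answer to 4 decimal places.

0.0909

Let h(s) be the probability of absorption at $3 starting from transient state s. Then h($3) = 1 and h($0) = 0. By first-step analysis:
h($1) = 0.2·0 + 0.1·h($1) + 0.5·h($2) + 0.2·1
h($2) = 0.4·0 + 0.2·h($1) + 0.4·h($2)
Solving: h($1) = 0.2727, h($2) = 0.0909.
Starting from $2, the probability is 0.0909.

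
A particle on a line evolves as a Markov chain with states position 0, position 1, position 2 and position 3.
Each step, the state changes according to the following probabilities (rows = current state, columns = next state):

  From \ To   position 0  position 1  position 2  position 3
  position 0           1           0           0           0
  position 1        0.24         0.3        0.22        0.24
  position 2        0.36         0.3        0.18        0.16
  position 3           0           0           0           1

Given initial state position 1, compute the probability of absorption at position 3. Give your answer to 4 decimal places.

Let h(s) be the probability of absorption at position 3 starting from transient state s. Then h(position 3) = 1 and h(position 0) = 0. By first-step analysis:
h(position 1) = 0.24·0 + 0.3·h(position 1) + 0.22·h(position 2) + 0.24·1
h(position 2) = 0.36·0 + 0.3·h(position 1) + 0.18·h(position 2) + 0.16·1
Solving: h(position 1) = 0.4567, h(position 2) = 0.3622.
Starting from position 1, the probability is 0.4567.

0.4567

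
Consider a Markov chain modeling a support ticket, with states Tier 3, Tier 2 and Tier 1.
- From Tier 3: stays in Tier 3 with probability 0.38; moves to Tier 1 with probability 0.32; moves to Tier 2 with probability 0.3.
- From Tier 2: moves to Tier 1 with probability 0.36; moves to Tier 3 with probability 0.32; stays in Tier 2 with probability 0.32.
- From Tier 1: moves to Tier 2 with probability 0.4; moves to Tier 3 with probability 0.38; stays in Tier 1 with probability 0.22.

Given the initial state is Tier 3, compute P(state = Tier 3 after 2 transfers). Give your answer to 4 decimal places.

Sum over the intermediate state after 1 transfer:
P = P(Tier 3→Tier 3)·P(Tier 3→Tier 3) + P(Tier 3→Tier 2)·P(Tier 2→Tier 3) + P(Tier 3→Tier 1)·P(Tier 1→Tier 3)
  = 0.38×0.38 + 0.3×0.32 + 0.32×0.38
  = 0.1444 + 0.0960 + 0.1216 = 0.3620

0.3620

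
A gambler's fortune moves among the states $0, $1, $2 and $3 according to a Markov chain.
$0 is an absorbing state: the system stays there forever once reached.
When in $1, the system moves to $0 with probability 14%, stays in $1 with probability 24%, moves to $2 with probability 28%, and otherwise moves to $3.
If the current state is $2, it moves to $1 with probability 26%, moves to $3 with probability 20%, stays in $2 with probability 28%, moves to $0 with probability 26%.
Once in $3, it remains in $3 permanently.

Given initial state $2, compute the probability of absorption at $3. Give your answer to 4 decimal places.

Let h(s) be the probability of absorption at $3 starting from transient state s. Then h($3) = 1 and h($0) = 0. By first-step analysis:
h($1) = 0.14·0 + 0.24·h($1) + 0.28·h($2) + 0.34·1
h($2) = 0.26·0 + 0.26·h($1) + 0.28·h($2) + 0.2·1
Solving: h($1) = 0.6341, h($2) = 0.5067.
Starting from $2, the probability is 0.5067.

0.5067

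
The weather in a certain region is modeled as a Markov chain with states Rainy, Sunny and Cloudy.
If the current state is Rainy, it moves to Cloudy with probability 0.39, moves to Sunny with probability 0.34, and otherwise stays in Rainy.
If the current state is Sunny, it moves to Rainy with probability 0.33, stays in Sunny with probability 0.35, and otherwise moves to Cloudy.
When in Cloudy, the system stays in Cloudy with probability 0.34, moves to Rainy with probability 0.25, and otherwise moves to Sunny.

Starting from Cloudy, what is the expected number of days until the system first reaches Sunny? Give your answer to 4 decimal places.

2.5501

Let t(s) be the expected number of days to first reach Sunny from state s, with t(Sunny) = 0. Conditioning on the first day:
t(Rainy) = 1 + 0.27·t(Rainy) + 0.39·t(Cloudy)
t(Cloudy) = 1 + 0.25·t(Rainy) + 0.34·t(Cloudy)
Solving: t(Rainy) = 2.7322, t(Cloudy) = 2.5501.
Expected days from Cloudy to Sunny: 2.5501.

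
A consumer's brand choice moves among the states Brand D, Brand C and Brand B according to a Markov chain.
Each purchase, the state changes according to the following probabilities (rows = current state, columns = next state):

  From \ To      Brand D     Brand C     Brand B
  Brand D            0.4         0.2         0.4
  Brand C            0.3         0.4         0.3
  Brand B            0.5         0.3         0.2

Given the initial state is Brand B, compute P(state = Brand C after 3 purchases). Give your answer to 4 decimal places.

0.2890

Propagate the distribution vector 3 purchases from Brand B.
After 0 purchases: (0.0000, 0.0000, 1.0000)
After 1 purchase: (0.5000, 0.3000, 0.2000)
After 2 purchases: (0.3900, 0.2800, 0.3300)
After 3 purchases: (0.4050, 0.2890, 0.3060)
P(in Brand C after 3 purchases) = 0.2890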